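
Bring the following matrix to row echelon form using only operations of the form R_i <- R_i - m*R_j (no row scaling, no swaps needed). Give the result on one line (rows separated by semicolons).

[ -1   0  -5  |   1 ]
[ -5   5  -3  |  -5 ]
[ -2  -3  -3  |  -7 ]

Forward elimination:
R2 <- R2 - (5)*R1:  [   0    5   22  -10 ]
R3 <- R3 - (2)*R1:  [  0  -3   7  -9 ]
R3 <- R3 - (-3/5)*R2:  [     0      0  101/5    -15 ]
Row echelon form:
[ -1  0     -5  |    1 ]
[  0  5     22  |  -10 ]
[  0  0  101/5  |  -15 ]

REF = [-1 0 -5 1; 0 5 22 -10; 0 0 101/5 -15]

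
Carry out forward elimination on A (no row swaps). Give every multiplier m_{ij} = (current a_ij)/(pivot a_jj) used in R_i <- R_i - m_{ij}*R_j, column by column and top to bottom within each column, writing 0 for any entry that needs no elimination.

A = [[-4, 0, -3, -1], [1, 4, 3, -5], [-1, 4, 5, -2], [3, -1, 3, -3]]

Forward elimination:
R2 <- R2 - (-1/4)*R1:  [     0      4    9/4  -21/4 ]
R3 <- R3 - (1/4)*R1:  [    0     4  23/4  -7/4 ]
R4 <- R4 - (-3/4)*R1:  [     0     -1    3/4  -15/4 ]
R3 <- R3 - (1)*R2:  [   0    0  7/2  7/2 ]
R4 <- R4 - (-1/4)*R2:  [      0       0   21/16  -81/16 ]
R4 <- R4 - (3/8)*R3:  [     0      0      0  -51/8 ]
Multipliers (in order of application): m_{21} = -1/4, m_{31} = 1/4, m_{41} = -3/4, m_{32} = 1, m_{42} = -1/4, m_{43} = 3/8

multipliers: -1/4, 1/4, -3/4, 1, -1/4, 3/8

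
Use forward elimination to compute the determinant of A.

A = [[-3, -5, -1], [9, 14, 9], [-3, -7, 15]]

Forward elimination:
R2 <- R2 - (-3)*R1:  [  0  -1   6 ]
R3 <- R3 - (1)*R1:  [  0  -2  16 ]
R3 <- R3 - (2)*R2:  [ 0  0  4 ]
Upper-triangular form:
[ -3  -5  -1 ]
[  0  -1   6 ]
[  0   0   4 ]
det(A) = (-1)^0 * (-3) * (-1) * (4) = 12  (0 row swaps -> sign +1)

det(A) = 12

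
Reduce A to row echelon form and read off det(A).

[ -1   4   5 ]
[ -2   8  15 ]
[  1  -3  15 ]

det(A) = 5

Forward elimination:
R2 <- R2 - (2)*R1:  [ 0  0  5 ]
R3 <- R3 - (-1)*R1:  [  0   1  20 ]
R2 <-> R3   (pivot in column 2 was zero)
[ -1  4   5 ]
[  0  1  20 ]
[  0  0   5 ]
Upper-triangular form:
[ -1  4   5 ]
[  0  1  20 ]
[  0  0   5 ]
det(A) = (-1)^1 * (-1) * (1) * (5) = 5  (1 row swap -> sign -1)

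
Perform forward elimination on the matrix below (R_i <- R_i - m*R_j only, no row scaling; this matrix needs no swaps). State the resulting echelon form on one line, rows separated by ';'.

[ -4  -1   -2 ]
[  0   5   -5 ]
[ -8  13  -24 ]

REF = [-4 -1 -2; 0 5 -5; 0 0 -5]

Forward elimination:
R3 <- R3 - (2)*R1:  [   0   15  -20 ]
R3 <- R3 - (3)*R2:  [  0   0  -5 ]
Row echelon form:
[ -4  -1  -2 ]
[  0   5  -5 ]
[  0   0  -5 ]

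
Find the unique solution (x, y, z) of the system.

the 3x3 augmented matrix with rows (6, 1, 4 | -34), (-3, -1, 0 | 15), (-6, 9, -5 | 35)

Forward elimination on [A|b]:
R2 <- R2 - (-1/2)*R1:  [    0  -1/2     2    -2 ]
R3 <- R3 - (-1)*R1:  [  0  10  -1   1 ]
R3 <- R3 - (-20)*R2:  [   0    0   39  -39 ]
Row echelon form:
[ 6     1   4  |  -34 ]
[ 0  -1/2   2  |   -2 ]
[ 0     0  39  |  -39 ]
Back-substitution:
z = (-39) / 39 = -1
y = (-2 - (2)*(-1)) / (-1/2) = 0
x = (-34 - (1)*(0) - (4)*(-1)) / 6 = -5

(-5, 0, -1)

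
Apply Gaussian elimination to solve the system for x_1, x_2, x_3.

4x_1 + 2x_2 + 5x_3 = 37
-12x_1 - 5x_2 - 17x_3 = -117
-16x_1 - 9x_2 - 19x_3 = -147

(1, 4, 5)

Forward elimination on [A|b]:
R2 <- R2 - (-3)*R1:  [  0   1  -2  -6 ]
R3 <- R3 - (-4)*R1:  [  0  -1   1   1 ]
R3 <- R3 - (-1)*R2:  [  0   0  -1  -5 ]
Row echelon form:
[ 4  2   5  |  37 ]
[ 0  1  -2  |  -6 ]
[ 0  0  -1  |  -5 ]
Back-substitution:
x_3 = (-5) / -1 = 5
x_2 = (-6 - (-2)*(5)) / 1 = 4
x_1 = (37 - (2)*(4) - (5)*(5)) / 4 = 1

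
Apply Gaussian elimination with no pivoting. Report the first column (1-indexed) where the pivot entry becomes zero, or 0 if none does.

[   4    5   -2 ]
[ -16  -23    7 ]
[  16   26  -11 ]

Naive forward elimination:
R2 <- R2 - (-4)*R1:  [  0  -3  -1 ]
R3 <- R3 - (4)*R1:  [  0   6  -3 ]
R3 <- R3 - (-2)*R2:  [  0   0  -5 ]
All pivots nonzero; naive elimination completes without hitting a zero pivot.

first zero-pivot column = 0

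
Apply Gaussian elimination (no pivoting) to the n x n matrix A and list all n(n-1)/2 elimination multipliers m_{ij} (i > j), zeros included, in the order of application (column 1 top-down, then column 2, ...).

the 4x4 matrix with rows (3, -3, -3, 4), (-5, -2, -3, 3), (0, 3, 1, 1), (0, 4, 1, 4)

multipliers: -5/3, 0, 0, -3/7, -4/7, 25/17

Forward elimination:
R2 <- R2 - (-5/3)*R1:  [    0    -7    -8  29/3 ]
R3: entry in column 1 is already 0 -> m_{31} = 0 (no row operation needed)
R4: entry in column 1 is already 0 -> m_{41} = 0 (no row operation needed)
R3 <- R3 - (-3/7)*R2:  [     0      0  -17/7   36/7 ]
R4 <- R4 - (-4/7)*R2:  [      0       0   -25/7  200/21 ]
R4 <- R4 - (25/17)*R3:  [      0       0       0  100/51 ]
Multipliers (in order of application): m_{21} = -5/3, m_{31} = 0, m_{41} = 0, m_{32} = -3/7, m_{42} = -4/7, m_{43} = 25/17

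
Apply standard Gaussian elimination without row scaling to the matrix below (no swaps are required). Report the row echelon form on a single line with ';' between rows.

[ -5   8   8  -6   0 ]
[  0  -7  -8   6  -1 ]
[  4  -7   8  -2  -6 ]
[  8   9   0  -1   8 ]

REF = [-5 8 8 -6 0; 0 -7 -8 6 -1; 0 0 528/35 -256/35 -207/35; 0 0 0 73/33 3/22]

Forward elimination:
R3 <- R3 - (-4/5)*R1:  [     0   -3/5   72/5  -34/5     -6 ]
R4 <- R4 - (-8/5)*R1:  [     0  109/5   64/5  -53/5      8 ]
R3 <- R3 - (3/35)*R2:  [       0        0   528/35  -256/35  -207/35 ]
R4 <- R4 - (-109/35)*R2:  [       0        0  -424/35   283/35   171/35 ]
R4 <- R4 - (-53/66)*R3:  [     0      0      0  73/33   3/22 ]
Row echelon form:
[ -5   8       8       -6        0 ]
[  0  -7      -8        6       -1 ]
[  0   0  528/35  -256/35  -207/35 ]
[  0   0       0    73/33     3/22 ]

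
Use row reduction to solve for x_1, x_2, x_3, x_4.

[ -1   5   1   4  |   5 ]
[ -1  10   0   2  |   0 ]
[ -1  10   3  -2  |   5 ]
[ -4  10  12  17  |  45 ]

Forward elimination on [A|b]:
R2 <- R2 - (1)*R1:  [  0   5  -1  -2  -5 ]
R3 <- R3 - (1)*R1:  [  0   5   2  -6   0 ]
R4 <- R4 - (4)*R1:  [   0  -10    8    1   25 ]
R3 <- R3 - (1)*R2:  [  0   0   3  -4   5 ]
R4 <- R4 - (-2)*R2:  [  0   0   6  -3  15 ]
R4 <- R4 - (2)*R3:  [ 0  0  0  5  5 ]
Row echelon form:
[ -1  5   1   4  |   5 ]
[  0  5  -1  -2  |  -5 ]
[  0  0   3  -4  |   5 ]
[  0  0   0   5  |   5 ]
Back-substitution:
x_4 = (5) / 5 = 1
x_3 = (5 - (-4)*(1)) / 3 = 3
x_2 = (-5 - (-1)*(3) - (-2)*(1)) / 5 = 0
x_1 = (5 - (5)*(0) - (1)*(3) - (4)*(1)) / -1 = 2

(2, 0, 3, 1)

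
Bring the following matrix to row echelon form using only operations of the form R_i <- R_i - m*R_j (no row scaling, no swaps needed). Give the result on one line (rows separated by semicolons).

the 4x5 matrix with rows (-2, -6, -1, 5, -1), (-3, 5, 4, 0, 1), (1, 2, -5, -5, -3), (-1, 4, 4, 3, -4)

REF = [-2 -6 -1 5 -1; 0 14 11/2 -15/2 5/2; 0 0 -143/28 -85/28 -93/28; 0 0 0 459/143 -842/143]

Forward elimination:
R2 <- R2 - (3/2)*R1:  [     0     14   11/2  -15/2    5/2 ]
R3 <- R3 - (-1/2)*R1:  [     0     -1  -11/2   -5/2   -7/2 ]
R4 <- R4 - (1/2)*R1:  [    0     7   9/2   1/2  -7/2 ]
R3 <- R3 - (-1/14)*R2:  [       0        0  -143/28   -85/28   -93/28 ]
R4 <- R4 - (1/2)*R2:  [     0      0    7/4   17/4  -19/4 ]
R4 <- R4 - (-49/143)*R3:  [        0         0         0   459/143  -842/143 ]
Row echelon form:
[ -2  -6       -1        5        -1 ]
[  0  14     11/2    -15/2       5/2 ]
[  0   0  -143/28   -85/28    -93/28 ]
[  0   0        0  459/143  -842/143 ]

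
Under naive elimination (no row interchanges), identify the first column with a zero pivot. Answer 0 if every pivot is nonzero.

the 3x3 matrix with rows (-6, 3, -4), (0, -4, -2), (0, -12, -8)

Naive forward elimination:
R3 <- R3 - (3)*R2:  [  0   0  -2 ]
All pivots nonzero; naive elimination completes without hitting a zero pivot.

first zero-pivot column = 0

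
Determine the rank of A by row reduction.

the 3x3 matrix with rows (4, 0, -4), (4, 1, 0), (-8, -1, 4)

Row reduction:
R2 <- R2 - (1)*R1:  [ 0  1  4 ]
R3 <- R3 - (-2)*R1:  [  0  -1  -4 ]
R3 <- R3 - (-1)*R2:  [ 0  0  0 ]
Row echelon form:
[ 4  0  -4 ]
[ 0  1   4 ]
[ 0  0   0 ]
Nonzero rows / pivot columns: 2

rank(A) = 2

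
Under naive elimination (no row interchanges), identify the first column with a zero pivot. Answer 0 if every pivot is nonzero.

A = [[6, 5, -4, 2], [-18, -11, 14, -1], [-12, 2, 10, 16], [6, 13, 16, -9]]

Naive forward elimination:
R2 <- R2 - (-3)*R1:  [ 0  4  2  5 ]
R3 <- R3 - (-2)*R1:  [  0  12   2  20 ]
R4 <- R4 - (1)*R1:  [   0    8   20  -11 ]
R3 <- R3 - (3)*R2:  [  0   0  -4   5 ]
R4 <- R4 - (2)*R2:  [   0    0   16  -21 ]
R4 <- R4 - (-4)*R3:  [  0   0   0  -1 ]
All pivots nonzero; naive elimination completes without hitting a zero pivot.

first zero-pivot column = 0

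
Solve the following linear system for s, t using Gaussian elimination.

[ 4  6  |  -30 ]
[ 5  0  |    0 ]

Forward elimination on [A|b]:
R2 <- R2 - (5/4)*R1:  [     0  -15/2   75/2 ]
Row echelon form:
[ 4      6  |   -30 ]
[ 0  -15/2  |  75/2 ]
Back-substitution:
t = (75/2) / (-15/2) = -5
s = (-30 - (6)*(-5)) / 4 = 0

(0, -5)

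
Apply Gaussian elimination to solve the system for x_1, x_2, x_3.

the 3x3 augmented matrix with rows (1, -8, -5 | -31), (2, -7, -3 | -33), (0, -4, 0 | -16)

Forward elimination on [A|b]:
R2 <- R2 - (2)*R1:  [  0   9   7  29 ]
R3 <- R3 - (-4/9)*R2:  [     0      0   28/9  -28/9 ]
Row echelon form:
[ 1  -8    -5  |    -31 ]
[ 0   9     7  |     29 ]
[ 0   0  28/9  |  -28/9 ]
Back-substitution:
x_3 = (-28/9) / (28/9) = -1
x_2 = (29 - (7)*(-1)) / 9 = 4
x_1 = (-31 - (-8)*(4) - (-5)*(-1)) / 1 = -4

(-4, 4, -1)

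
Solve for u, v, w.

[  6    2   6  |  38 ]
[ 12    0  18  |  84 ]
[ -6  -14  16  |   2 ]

(1, 4, 4)

Forward elimination on [A|b]:
R2 <- R2 - (2)*R1:  [  0  -4   6   8 ]
R3 <- R3 - (-1)*R1:  [   0  -12   22   40 ]
R3 <- R3 - (3)*R2:  [  0   0   4  16 ]
Row echelon form:
[ 6   2  6  |  38 ]
[ 0  -4  6  |   8 ]
[ 0   0  4  |  16 ]
Back-substitution:
w = (16) / 4 = 4
v = (8 - (6)*(4)) / -4 = 4
u = (38 - (2)*(4) - (6)*(4)) / 6 = 1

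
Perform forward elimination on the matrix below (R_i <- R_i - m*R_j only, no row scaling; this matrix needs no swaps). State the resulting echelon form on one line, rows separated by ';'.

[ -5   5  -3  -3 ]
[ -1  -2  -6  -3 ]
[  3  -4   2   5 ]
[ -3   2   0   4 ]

Forward elimination:
R2 <- R2 - (1/5)*R1:  [     0     -3  -27/5  -12/5 ]
R3 <- R3 - (-3/5)*R1:  [    0    -1   1/5  16/5 ]
R4 <- R4 - (3/5)*R1:  [    0    -1   9/5  29/5 ]
R3 <- R3 - (1/3)*R2:  [ 0  0  2  4 ]
R4 <- R4 - (1/3)*R2:  [    0     0  18/5  33/5 ]
R4 <- R4 - (9/5)*R3:  [    0     0     0  -3/5 ]
Row echelon form:
[ -5   5     -3     -3 ]
[  0  -3  -27/5  -12/5 ]
[  0   0      2      4 ]
[  0   0      0   -3/5 ]

REF = [-5 5 -3 -3; 0 -3 -27/5 -12/5; 0 0 2 4; 0 0 0 -3/5]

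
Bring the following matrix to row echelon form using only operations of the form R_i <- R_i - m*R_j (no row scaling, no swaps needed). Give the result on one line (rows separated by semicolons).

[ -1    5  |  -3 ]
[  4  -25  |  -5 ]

REF = [-1 5 -3; 0 -5 -17]

Forward elimination:
R2 <- R2 - (-4)*R1:  [   0   -5  -17 ]
Row echelon form:
[ -1   5  |   -3 ]
[  0  -5  |  -17 ]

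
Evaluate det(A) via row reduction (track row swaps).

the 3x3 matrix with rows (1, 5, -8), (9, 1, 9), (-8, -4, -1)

det(A) = -56

Forward elimination:
R2 <- R2 - (9)*R1:  [   0  -44   81 ]
R3 <- R3 - (-8)*R1:  [   0   36  -65 ]
R3 <- R3 - (-9/11)*R2:  [     0      0  14/11 ]
Upper-triangular form:
[ 1    5     -8 ]
[ 0  -44     81 ]
[ 0    0  14/11 ]
det(A) = (-1)^0 * (1) * (-44) * (14/11) = -56  (0 row swaps -> sign +1)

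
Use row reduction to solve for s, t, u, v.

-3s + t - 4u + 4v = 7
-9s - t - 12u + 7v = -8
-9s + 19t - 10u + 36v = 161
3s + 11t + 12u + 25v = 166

(2, 1, 2, 5)

Forward elimination on [A|b]:
R2 <- R2 - (3)*R1:  [   0   -4    0   -5  -29 ]
R3 <- R3 - (3)*R1:  [   0   16    2   24  140 ]
R4 <- R4 - (-1)*R1:  [   0   12    8   29  173 ]
R3 <- R3 - (-4)*R2:  [  0   0   2   4  24 ]
R4 <- R4 - (-3)*R2:  [  0   0   8  14  86 ]
R4 <- R4 - (4)*R3:  [   0    0    0   -2  -10 ]
Row echelon form:
[ -3   1  -4   4  |    7 ]
[  0  -4   0  -5  |  -29 ]
[  0   0   2   4  |   24 ]
[  0   0   0  -2  |  -10 ]
Back-substitution:
v = (-10) / -2 = 5
u = (24 - (4)*(5)) / 2 = 2
t = (-29 - (-5)*(5)) / -4 = 1
s = (7 - (1)*(1) - (-4)*(2) - (4)*(5)) / -3 = 2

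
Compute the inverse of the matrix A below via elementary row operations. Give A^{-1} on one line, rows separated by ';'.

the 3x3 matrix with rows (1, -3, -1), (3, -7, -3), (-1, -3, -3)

Gauss-Jordan on [A | I]:
R2 <- R2 - (3)*R1:  [  0   2   0  |  -3   1   0 ]
R3 <- R3 - (-1)*R1:  [  0  -6  -4  |   1   0   1 ]
R2 <- (1/2)*R2:  [    0     1     0  |  -3/2   1/2     0 ]
R1 <- R1 - (-3)*R2:  [    1     0    -1  |  -7/2   3/2     0 ]
R3 <- R3 - (-6)*R2:  [  0   0  -4  |  -8   3   1 ]
R3 <- (1/-4)*R3:  [    0     0     1  |     2  -3/4  -1/4 ]
R1 <- R1 - (-1)*R3:  [    1     0     0  |  -3/2   3/4  -1/4 ]
Right block of [I | A^{-1}] is the inverse:
[ -3/2   3/4  -1/4 ]
[ -3/2   1/2     0 ]
[    2  -3/4  -1/4 ]

inverse = [-3/2 3/4 -1/4; -3/2 1/2 0; 2 -3/4 -1/4]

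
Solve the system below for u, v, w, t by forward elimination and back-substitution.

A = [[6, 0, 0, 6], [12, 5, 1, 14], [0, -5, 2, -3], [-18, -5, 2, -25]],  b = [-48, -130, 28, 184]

(-5, -5, -3, -3)

Forward elimination on [A|b]:
R2 <- R2 - (2)*R1:  [   0    5    1    2  -34 ]
R4 <- R4 - (-3)*R1:  [  0  -5   2  -7  40 ]
R3 <- R3 - (-1)*R2:  [  0   0   3  -1  -6 ]
R4 <- R4 - (-1)*R2:  [  0   0   3  -5   6 ]
R4 <- R4 - (1)*R3:  [  0   0   0  -4  12 ]
Row echelon form:
[ 6  0  0   6  |  -48 ]
[ 0  5  1   2  |  -34 ]
[ 0  0  3  -1  |   -6 ]
[ 0  0  0  -4  |   12 ]
Back-substitution:
t = (12) / -4 = -3
w = (-6 - (-1)*(-3)) / 3 = -3
v = (-34 - (1)*(-3) - (2)*(-3)) / 5 = -5
u = (-48 - (6)*(-3)) / 6 = -5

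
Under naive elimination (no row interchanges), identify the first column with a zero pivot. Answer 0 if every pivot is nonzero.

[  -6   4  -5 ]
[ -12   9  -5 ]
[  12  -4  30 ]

Naive forward elimination:
R2 <- R2 - (2)*R1:  [ 0  1  5 ]
R3 <- R3 - (-2)*R1:  [  0   4  20 ]
R3 <- R3 - (4)*R2:  [ 0  0  0 ]
Matrix at this point:
[ -6  4  -5 ]
[  0  1   5 ]
[  0  0   0 ]
Pivot entry (3,3) in the last row is zero and there are no rows below to swap with -> zero pivot in column 3 (A is singular).

first zero-pivot column = 3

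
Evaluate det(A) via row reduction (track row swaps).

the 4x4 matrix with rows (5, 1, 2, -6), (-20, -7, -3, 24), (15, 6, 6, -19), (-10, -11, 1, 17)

Forward elimination:
R2 <- R2 - (-4)*R1:  [  0  -3   5   0 ]
R3 <- R3 - (3)*R1:  [  0   3   0  -1 ]
R4 <- R4 - (-2)*R1:  [  0  -9   5   5 ]
R3 <- R3 - (-1)*R2:  [  0   0   5  -1 ]
R4 <- R4 - (3)*R2:  [   0    0  -10    5 ]
R4 <- R4 - (-2)*R3:  [ 0  0  0  3 ]
Upper-triangular form:
[ 5   1  2  -6 ]
[ 0  -3  5   0 ]
[ 0   0  5  -1 ]
[ 0   0  0   3 ]
det(A) = (-1)^0 * (5) * (-3) * (5) * (3) = -225  (0 row swaps -> sign +1)

det(A) = -225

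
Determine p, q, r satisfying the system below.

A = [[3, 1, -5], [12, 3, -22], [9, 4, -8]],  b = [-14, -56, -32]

Forward elimination on [A|b]:
R2 <- R2 - (4)*R1:  [  0  -1  -2   0 ]
R3 <- R3 - (3)*R1:  [  0   1   7  10 ]
R3 <- R3 - (-1)*R2:  [  0   0   5  10 ]
Row echelon form:
[ 3   1  -5  |  -14 ]
[ 0  -1  -2  |    0 ]
[ 0   0   5  |   10 ]
Back-substitution:
r = (10) / 5 = 2
q = (0 - (-2)*(2)) / -1 = -4
p = (-14 - (1)*(-4) - (-5)*(2)) / 3 = 0

(0, -4, 2)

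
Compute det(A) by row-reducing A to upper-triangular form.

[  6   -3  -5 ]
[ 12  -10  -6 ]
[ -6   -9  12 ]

Forward elimination:
R2 <- R2 - (2)*R1:  [  0  -4   4 ]
R3 <- R3 - (-1)*R1:  [   0  -12    7 ]
R3 <- R3 - (3)*R2:  [  0   0  -5 ]
Upper-triangular form:
[ 6  -3  -5 ]
[ 0  -4   4 ]
[ 0   0  -5 ]
det(A) = (-1)^0 * (6) * (-4) * (-5) = 120  (0 row swaps -> sign +1)

det(A) = 120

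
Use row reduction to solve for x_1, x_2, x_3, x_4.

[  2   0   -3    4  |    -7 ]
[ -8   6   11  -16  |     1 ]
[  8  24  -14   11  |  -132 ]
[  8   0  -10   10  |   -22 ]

(-4, -5, -3, -2)

Forward elimination on [A|b]:
R2 <- R2 - (-4)*R1:  [   0    6   -1    0  -27 ]
R3 <- R3 - (4)*R1:  [    0    24    -2    -5  -104 ]
R4 <- R4 - (4)*R1:  [  0   0   2  -6   6 ]
R3 <- R3 - (4)*R2:  [  0   0   2  -5   4 ]
R4 <- R4 - (1)*R3:  [  0   0   0  -1   2 ]
Row echelon form:
[ 2  0  -3   4  |   -7 ]
[ 0  6  -1   0  |  -27 ]
[ 0  0   2  -5  |    4 ]
[ 0  0   0  -1  |    2 ]
Back-substitution:
x_4 = (2) / -1 = -2
x_3 = (4 - (-5)*(-2)) / 2 = -3
x_2 = (-27 - (-1)*(-3)) / 6 = -5
x_1 = (-7 - (-3)*(-3) - (4)*(-2)) / 2 = -4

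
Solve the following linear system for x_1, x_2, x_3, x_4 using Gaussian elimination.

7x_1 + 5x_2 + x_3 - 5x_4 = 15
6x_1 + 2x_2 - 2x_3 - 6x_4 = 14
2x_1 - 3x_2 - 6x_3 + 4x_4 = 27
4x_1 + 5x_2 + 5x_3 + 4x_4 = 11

(2, 3, -4, 2)

Forward elimination on [A|b]:
R2 <- R2 - (6/7)*R1:  [     0  -16/7  -20/7  -12/7    8/7 ]
R3 <- R3 - (2/7)*R1:  [     0  -31/7  -44/7   38/7  159/7 ]
R4 <- R4 - (4/7)*R1:  [    0  15/7  31/7  48/7  17/7 ]
R3 <- R3 - (31/16)*R2:  [    0     0  -3/4  35/4  41/2 ]
R4 <- R4 - (-15/16)*R2:  [    0     0   7/4  21/4   7/2 ]
R4 <- R4 - (-7/3)*R3:  [     0      0      0   77/3  154/3 ]
Row echelon form:
[ 7      5      1     -5  |     15 ]
[ 0  -16/7  -20/7  -12/7  |    8/7 ]
[ 0      0   -3/4   35/4  |   41/2 ]
[ 0      0      0   77/3  |  154/3 ]
Back-substitution:
x_4 = (154/3) / (77/3) = 2
x_3 = (41/2 - (35/4)*(2)) / (-3/4) = -4
x_2 = (8/7 - (-20/7)*(-4) - (-12/7)*(2)) / (-16/7) = 3
x_1 = (15 - (5)*(3) - (1)*(-4) - (-5)*(2)) / 7 = 2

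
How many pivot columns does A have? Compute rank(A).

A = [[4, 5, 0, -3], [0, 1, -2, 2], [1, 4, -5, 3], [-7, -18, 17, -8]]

rank(A) = 3

Row reduction:
R3 <- R3 - (1/4)*R1:  [    0  11/4    -5  15/4 ]
R4 <- R4 - (-7/4)*R1:  [     0  -37/4     17  -53/4 ]
R3 <- R3 - (11/4)*R2:  [    0     0   1/2  -7/4 ]
R4 <- R4 - (-37/4)*R2:  [    0     0  -3/2  21/4 ]
R4 <- R4 - (-3)*R3:  [ 0  0  0  0 ]
Row echelon form:
[ 4  5    0    -3 ]
[ 0  1   -2     2 ]
[ 0  0  1/2  -7/4 ]
[ 0  0    0     0 ]
Nonzero rows / pivot columns: 3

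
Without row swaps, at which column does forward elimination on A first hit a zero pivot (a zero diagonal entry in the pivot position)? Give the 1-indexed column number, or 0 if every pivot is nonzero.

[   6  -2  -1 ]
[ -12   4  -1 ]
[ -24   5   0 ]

first zero-pivot column = 2

Naive forward elimination:
R2 <- R2 - (-2)*R1:  [  0   0  -3 ]
R3 <- R3 - (-4)*R1:  [  0  -3  -4 ]
Matrix at this point:
[ 6  -2  -1 ]
[ 0   0  -3 ]
[ 0  -3  -4 ]
Pivot entry (2,2) is zero but row 3 has -3 in column 2 -> naive elimination stops; a row interchange (e.g. R2 <-> R3) would be required here.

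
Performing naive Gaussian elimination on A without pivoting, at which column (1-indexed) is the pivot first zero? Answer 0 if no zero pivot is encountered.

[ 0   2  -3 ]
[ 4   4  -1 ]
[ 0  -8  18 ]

first zero-pivot column = 1

Naive forward elimination:
Pivot entry (1,1) is zero but row 2 has 4 in column 1 -> naive elimination stops; a row interchange (e.g. R1 <-> R2) would be required here.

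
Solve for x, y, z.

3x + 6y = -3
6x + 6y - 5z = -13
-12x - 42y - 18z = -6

(-5, 2, -1)

Forward elimination on [A|b]:
R2 <- R2 - (2)*R1:  [  0  -6  -5  -7 ]
R3 <- R3 - (-4)*R1:  [   0  -18  -18  -18 ]
R3 <- R3 - (3)*R2:  [  0   0  -3   3 ]
Row echelon form:
[ 3   6   0  |  -3 ]
[ 0  -6  -5  |  -7 ]
[ 0   0  -3  |   3 ]
Back-substitution:
z = (3) / -3 = -1
y = (-7 - (-5)*(-1)) / -6 = 2
x = (-3 - (6)*(2)) / 3 = -5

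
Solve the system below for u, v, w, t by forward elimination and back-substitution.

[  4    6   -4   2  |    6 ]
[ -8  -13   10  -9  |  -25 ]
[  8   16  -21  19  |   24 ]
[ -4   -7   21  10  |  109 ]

(2, 1, 4, 4)

Forward elimination on [A|b]:
R2 <- R2 - (-2)*R1:  [   0   -1    2   -5  -13 ]
R3 <- R3 - (2)*R1:  [   0    4  -13   15   12 ]
R4 <- R4 - (-1)*R1:  [   0   -1   17   12  115 ]
R3 <- R3 - (-4)*R2:  [   0    0   -5   -5  -40 ]
R4 <- R4 - (1)*R2:  [   0    0   15   17  128 ]
R4 <- R4 - (-3)*R3:  [ 0  0  0  2  8 ]
Row echelon form:
[ 4   6  -4   2  |    6 ]
[ 0  -1   2  -5  |  -13 ]
[ 0   0  -5  -5  |  -40 ]
[ 0   0   0   2  |    8 ]
Back-substitution:
t = (8) / 2 = 4
w = (-40 - (-5)*(4)) / -5 = 4
v = (-13 - (2)*(4) - (-5)*(4)) / -1 = 1
u = (6 - (6)*(1) - (-4)*(4) - (2)*(4)) / 4 = 2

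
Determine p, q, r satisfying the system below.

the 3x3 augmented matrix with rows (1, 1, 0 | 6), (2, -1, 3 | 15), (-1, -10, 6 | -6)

Forward elimination on [A|b]:
R2 <- R2 - (2)*R1:  [  0  -3   3   3 ]
R3 <- R3 - (-1)*R1:  [  0  -9   6   0 ]
R3 <- R3 - (3)*R2:  [  0   0  -3  -9 ]
Row echelon form:
[ 1   1   0  |   6 ]
[ 0  -3   3  |   3 ]
[ 0   0  -3  |  -9 ]
Back-substitution:
r = (-9) / -3 = 3
q = (3 - (3)*(3)) / -3 = 2
p = (6 - (1)*(2)) / 1 = 4

(4, 2, 3)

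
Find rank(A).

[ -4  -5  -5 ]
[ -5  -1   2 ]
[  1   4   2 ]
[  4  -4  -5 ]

Row reduction:
R2 <- R2 - (5/4)*R1:  [    0  21/4  33/4 ]
R3 <- R3 - (-1/4)*R1:  [    0  11/4   3/4 ]
R4 <- R4 - (-1)*R1:  [   0   -9  -10 ]
R3 <- R3 - (11/21)*R2:  [     0      0  -25/7 ]
R4 <- R4 - (-12/7)*R2:  [    0     0  29/7 ]
R4 <- R4 - (-29/25)*R3:  [ 0  0  0 ]
Row echelon form:
[ -4    -5     -5 ]
[  0  21/4   33/4 ]
[  0     0  -25/7 ]
[  0     0      0 ]
Nonzero rows / pivot columns: 3

rank(A) = 3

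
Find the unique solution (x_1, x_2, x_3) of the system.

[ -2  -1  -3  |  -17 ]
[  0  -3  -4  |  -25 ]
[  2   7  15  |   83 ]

(1, 3, 4)

Forward elimination on [A|b]:
R3 <- R3 - (-1)*R1:  [  0   6  12  66 ]
R3 <- R3 - (-2)*R2:  [  0   0   4  16 ]
Row echelon form:
[ -2  -1  -3  |  -17 ]
[  0  -3  -4  |  -25 ]
[  0   0   4  |   16 ]
Back-substitution:
x_3 = (16) / 4 = 4
x_2 = (-25 - (-4)*(4)) / -3 = 3
x_1 = (-17 - (-1)*(3) - (-3)*(4)) / -2 = 1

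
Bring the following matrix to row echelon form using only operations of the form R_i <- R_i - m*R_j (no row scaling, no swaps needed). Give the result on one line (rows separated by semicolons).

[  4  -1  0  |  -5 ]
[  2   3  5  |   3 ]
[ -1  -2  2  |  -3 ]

REF = [4 -1 0 -5; 0 7/2 5 11/2; 0 0 73/14 -5/7]

Forward elimination:
R2 <- R2 - (1/2)*R1:  [    0   7/2     5  11/2 ]
R3 <- R3 - (-1/4)*R1:  [     0   -9/4      2  -17/4 ]
R3 <- R3 - (-9/14)*R2:  [     0      0  73/14   -5/7 ]
Row echelon form:
[ 4   -1      0  |    -5 ]
[ 0  7/2      5  |  11/2 ]
[ 0    0  73/14  |  -5/7 ]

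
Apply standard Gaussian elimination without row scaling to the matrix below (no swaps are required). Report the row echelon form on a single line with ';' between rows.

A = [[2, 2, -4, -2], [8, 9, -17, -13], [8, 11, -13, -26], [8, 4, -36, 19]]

Forward elimination:
R2 <- R2 - (4)*R1:  [  0   1  -1  -5 ]
R3 <- R3 - (4)*R1:  [   0    3    3  -18 ]
R4 <- R4 - (4)*R1:  [   0   -4  -20   27 ]
R3 <- R3 - (3)*R2:  [  0   0   6  -3 ]
R4 <- R4 - (-4)*R2:  [   0    0  -24    7 ]
R4 <- R4 - (-4)*R3:  [  0   0   0  -5 ]
Row echelon form:
[ 2  2  -4  -2 ]
[ 0  1  -1  -5 ]
[ 0  0   6  -3 ]
[ 0  0   0  -5 ]

REF = [2 2 -4 -2; 0 1 -1 -5; 0 0 6 -3; 0 0 0 -5]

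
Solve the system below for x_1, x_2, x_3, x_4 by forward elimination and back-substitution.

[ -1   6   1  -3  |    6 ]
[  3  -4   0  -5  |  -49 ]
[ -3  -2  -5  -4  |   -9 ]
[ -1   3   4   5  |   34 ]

(-4, 3, -1, 5)

Forward elimination on [A|b]:
R2 <- R2 - (-3)*R1:  [   0   14    3  -14  -31 ]
R3 <- R3 - (3)*R1:  [   0  -20   -8    5  -27 ]
R4 <- R4 - (1)*R1:  [  0  -3   3   8  28 ]
R3 <- R3 - (-10/7)*R2:  [      0       0   -26/7     -15  -499/7 ]
R4 <- R4 - (-3/14)*R2:  [      0       0   51/14       5  299/14 ]
R4 <- R4 - (-51/52)*R3:  [        0         0         0   -505/52  -2525/52 ]
Row echelon form:
[ -1   6      1       -3  |         6 ]
[  0  14      3      -14  |       -31 ]
[  0   0  -26/7      -15  |    -499/7 ]
[  0   0      0  -505/52  |  -2525/52 ]
Back-substitution:
x_4 = (-2525/52) / (-505/52) = 5
x_3 = (-499/7 - (-15)*(5)) / (-26/7) = -1
x_2 = (-31 - (3)*(-1) - (-14)*(5)) / 14 = 3
x_1 = (6 - (6)*(3) - (1)*(-1) - (-3)*(5)) / -1 = -4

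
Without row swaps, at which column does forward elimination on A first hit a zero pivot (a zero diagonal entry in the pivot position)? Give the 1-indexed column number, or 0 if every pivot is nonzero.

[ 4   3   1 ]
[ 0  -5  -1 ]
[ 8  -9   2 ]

first zero-pivot column = 0

Naive forward elimination:
R3 <- R3 - (2)*R1:  [   0  -15    0 ]
R3 <- R3 - (3)*R2:  [ 0  0  3 ]
All pivots nonzero; naive elimination completes without hitting a zero pivot.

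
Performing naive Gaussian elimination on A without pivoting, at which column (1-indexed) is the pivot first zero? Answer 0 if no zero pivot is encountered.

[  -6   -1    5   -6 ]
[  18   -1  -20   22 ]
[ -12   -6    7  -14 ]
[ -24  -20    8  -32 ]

Naive forward elimination:
R2 <- R2 - (-3)*R1:  [  0  -4  -5   4 ]
R3 <- R3 - (2)*R1:  [  0  -4  -3  -2 ]
R4 <- R4 - (4)*R1:  [   0  -16  -12   -8 ]
R3 <- R3 - (1)*R2:  [  0   0   2  -6 ]
R4 <- R4 - (4)*R2:  [   0    0    8  -24 ]
R4 <- R4 - (4)*R3:  [ 0  0  0  0 ]
Matrix at this point:
[ -6  -1   5  -6 ]
[  0  -4  -5   4 ]
[  0   0   2  -6 ]
[  0   0   0   0 ]
Pivot entry (4,4) in the last row is zero and there are no rows below to swap with -> zero pivot in column 4 (A is singular).

first zero-pivot column = 4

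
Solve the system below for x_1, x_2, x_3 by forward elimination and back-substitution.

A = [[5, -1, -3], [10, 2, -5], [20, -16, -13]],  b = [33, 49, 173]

Forward elimination on [A|b]:
R2 <- R2 - (2)*R1:  [   0    4    1  -17 ]
R3 <- R3 - (4)*R1:  [   0  -12   -1   41 ]
R3 <- R3 - (-3)*R2:  [   0    0    2  -10 ]
Row echelon form:
[ 5  -1  -3  |   33 ]
[ 0   4   1  |  -17 ]
[ 0   0   2  |  -10 ]
Back-substitution:
x_3 = (-10) / 2 = -5
x_2 = (-17 - (1)*(-5)) / 4 = -3
x_1 = (33 - (-1)*(-3) - (-3)*(-5)) / 5 = 3

(3, -3, -5)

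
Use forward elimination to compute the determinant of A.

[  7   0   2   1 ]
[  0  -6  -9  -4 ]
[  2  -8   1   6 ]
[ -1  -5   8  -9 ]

Forward elimination:
R3 <- R3 - (2/7)*R1:  [    0    -8   3/7  40/7 ]
R4 <- R4 - (-1/7)*R1:  [     0     -5   58/7  -62/7 ]
R3 <- R3 - (4/3)*R2:  [      0       0    87/7  232/21 ]
R4 <- R4 - (5/6)*R2:  [       0        0   221/14  -116/21 ]
R4 <- R4 - (221/174)*R3:  [      0       0       0  -176/9 ]
Upper-triangular form:
[ 7   0     2       1 ]
[ 0  -6    -9      -4 ]
[ 0   0  87/7  232/21 ]
[ 0   0     0  -176/9 ]
det(A) = (-1)^0 * (7) * (-6) * (87/7) * (-176/9) = 10208  (0 row swaps -> sign +1)

det(A) = 10208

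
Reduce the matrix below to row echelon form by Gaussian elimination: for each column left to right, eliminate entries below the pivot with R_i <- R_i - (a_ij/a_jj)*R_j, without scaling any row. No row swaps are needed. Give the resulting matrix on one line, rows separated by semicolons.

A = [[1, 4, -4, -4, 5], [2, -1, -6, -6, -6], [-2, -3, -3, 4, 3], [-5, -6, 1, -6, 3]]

REF = [1 4 -4 -4 5; 0 -9 2 2 -16; 0 0 -89/9 -26/9 37/9; 0 0 0 -1624/89 -311/89]

Forward elimination:
R2 <- R2 - (2)*R1:  [   0   -9    2    2  -16 ]
R3 <- R3 - (-2)*R1:  [   0    5  -11   -4   13 ]
R4 <- R4 - (-5)*R1:  [   0   14  -19  -26   28 ]
R3 <- R3 - (-5/9)*R2:  [     0      0  -89/9  -26/9   37/9 ]
R4 <- R4 - (-14/9)*R2:  [      0       0  -143/9  -206/9    28/9 ]
R4 <- R4 - (143/89)*R3:  [        0         0         0  -1624/89   -311/89 ]
Row echelon form:
[ 1   4     -4        -4        5 ]
[ 0  -9      2         2      -16 ]
[ 0   0  -89/9     -26/9     37/9 ]
[ 0   0      0  -1624/89  -311/89 ]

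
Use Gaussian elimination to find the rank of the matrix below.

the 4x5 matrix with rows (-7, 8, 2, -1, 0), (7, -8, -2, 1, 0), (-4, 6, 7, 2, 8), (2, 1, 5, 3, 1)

Row reduction:
R2 <- R2 - (-1)*R1:  [ 0  0  0  0  0 ]
R3 <- R3 - (4/7)*R1:  [    0  10/7  41/7  18/7     8 ]
R4 <- R4 - (-2/7)*R1:  [    0  23/7  39/7  19/7     1 ]
R2 <-> R3   (pivot in column 2 was zero)
[ -7     8     2    -1  0 ]
[  0  10/7  41/7  18/7  8 ]
[  0     0     0     0  0 ]
[  0  23/7  39/7  19/7  1 ]
R4 <- R4 - (23/10)*R2:  [      0       0  -79/10   -16/5   -87/5 ]
R3 <-> R4   (pivot in column 3 was zero)
[ -7     8       2     -1      0 ]
[  0  10/7    41/7   18/7      8 ]
[  0     0  -79/10  -16/5  -87/5 ]
[  0     0       0      0      0 ]
Row echelon form:
[ -7     8       2     -1      0 ]
[  0  10/7    41/7   18/7      8 ]
[  0     0  -79/10  -16/5  -87/5 ]
[  0     0       0      0      0 ]
Nonzero rows / pivot columns: 3

rank(A) = 3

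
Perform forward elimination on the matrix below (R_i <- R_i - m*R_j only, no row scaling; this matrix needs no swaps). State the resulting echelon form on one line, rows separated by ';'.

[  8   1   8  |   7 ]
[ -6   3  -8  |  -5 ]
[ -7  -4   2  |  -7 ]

REF = [8 1 8 7; 0 15/4 -2 1/4; 0 0 22/3 -2/3]

Forward elimination:
R2 <- R2 - (-3/4)*R1:  [    0  15/4    -2   1/4 ]
R3 <- R3 - (-7/8)*R1:  [     0  -25/8      9   -7/8 ]
R3 <- R3 - (-5/6)*R2:  [    0     0  22/3  -2/3 ]
Row echelon form:
[ 8     1     8  |     7 ]
[ 0  15/4    -2  |   1/4 ]
[ 0     0  22/3  |  -2/3 ]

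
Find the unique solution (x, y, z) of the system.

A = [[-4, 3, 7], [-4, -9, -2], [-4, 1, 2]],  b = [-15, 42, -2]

Forward elimination on [A|b]:
R2 <- R2 - (1)*R1:  [   0  -12   -9   57 ]
R3 <- R3 - (1)*R1:  [  0  -2  -5  13 ]
R3 <- R3 - (1/6)*R2:  [    0     0  -7/2   7/2 ]
Row echelon form:
[ -4    3     7  |  -15 ]
[  0  -12    -9  |   57 ]
[  0    0  -7/2  |  7/2 ]
Back-substitution:
z = (7/2) / (-7/2) = -1
y = (57 - (-9)*(-1)) / -12 = -4
x = (-15 - (3)*(-4) - (7)*(-1)) / -4 = -1

(-1, -4, -1)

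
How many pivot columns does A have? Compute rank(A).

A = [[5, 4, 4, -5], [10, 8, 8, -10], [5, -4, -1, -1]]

rank(A) = 2

Row reduction:
R2 <- R2 - (2)*R1:  [ 0  0  0  0 ]
R3 <- R3 - (1)*R1:  [  0  -8  -5   4 ]
R2 <-> R3   (pivot in column 2 was zero)
[ 5   4   4  -5 ]
[ 0  -8  -5   4 ]
[ 0   0   0   0 ]
Row echelon form:
[ 5   4   4  -5 ]
[ 0  -8  -5   4 ]
[ 0   0   0   0 ]
Nonzero rows / pivot columns: 2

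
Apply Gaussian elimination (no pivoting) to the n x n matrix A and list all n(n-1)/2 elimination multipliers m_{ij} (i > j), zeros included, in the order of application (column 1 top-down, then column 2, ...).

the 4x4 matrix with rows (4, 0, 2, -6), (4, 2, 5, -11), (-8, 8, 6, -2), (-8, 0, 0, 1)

Forward elimination:
R2 <- R2 - (1)*R1:  [  0   2   3  -5 ]
R3 <- R3 - (-2)*R1:  [   0    8   10  -14 ]
R4 <- R4 - (-2)*R1:  [   0    0    4  -11 ]
R3 <- R3 - (4)*R2:  [  0   0  -2   6 ]
R4: entry in column 2 is already 0 -> m_{42} = 0 (no row operation needed)
R4 <- R4 - (-2)*R3:  [ 0  0  0  1 ]
Multipliers (in order of application): m_{21} = 1, m_{31} = -2, m_{41} = -2, m_{32} = 4, m_{42} = 0, m_{43} = -2

multipliers: 1, -2, -2, 4, 0, -2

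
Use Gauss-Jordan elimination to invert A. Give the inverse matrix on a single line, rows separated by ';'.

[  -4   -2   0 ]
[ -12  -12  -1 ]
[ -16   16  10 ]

Gauss-Jordan on [A | I]:
R1 <- (1/-4)*R1:  [    1   1/2     0  |  -1/4     0     0 ]
R2 <- R2 - (-12)*R1:  [  0  -6  -1  |  -3   1   0 ]
R3 <- R3 - (-16)*R1:  [  0  24  10  |  -4   0   1 ]
R2 <- (1/-6)*R2:  [    0     1   1/6  |   1/2  -1/6     0 ]
R1 <- R1 - (1/2)*R2:  [     1      0  -1/12  |   -1/2   1/12      0 ]
R3 <- R3 - (24)*R2:  [   0    0    6  |  -16    4    1 ]
R3 <- (1/6)*R3:  [    0     0     1  |  -8/3   2/3   1/6 ]
R1 <- R1 - (-1/12)*R3:  [      1       0       0  |  -13/18    5/36    1/72 ]
R2 <- R2 - (1/6)*R3:  [     0      1      0  |  17/18  -5/18  -1/36 ]
Right block of [I | A^{-1}] is the inverse:
[ -13/18   5/36   1/72 ]
[  17/18  -5/18  -1/36 ]
[   -8/3    2/3    1/6 ]

inverse = [-13/18 5/36 1/72; 17/18 -5/18 -1/36; -8/3 2/3 1/6]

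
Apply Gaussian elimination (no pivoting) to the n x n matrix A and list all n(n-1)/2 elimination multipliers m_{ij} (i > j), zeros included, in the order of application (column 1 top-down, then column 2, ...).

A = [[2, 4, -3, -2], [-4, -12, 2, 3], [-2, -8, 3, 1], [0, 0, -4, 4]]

Forward elimination:
R2 <- R2 - (-2)*R1:  [  0  -4  -4  -1 ]
R3 <- R3 - (-1)*R1:  [  0  -4   0  -1 ]
R4: entry in column 1 is already 0 -> m_{41} = 0 (no row operation needed)
R3 <- R3 - (1)*R2:  [ 0  0  4  0 ]
R4: entry in column 2 is already 0 -> m_{42} = 0 (no row operation needed)
R4 <- R4 - (-1)*R3:  [ 0  0  0  4 ]
Multipliers (in order of application): m_{21} = -2, m_{31} = -1, m_{41} = 0, m_{32} = 1, m_{42} = 0, m_{43} = -1

multipliers: -2, -1, 0, 1, 0, -1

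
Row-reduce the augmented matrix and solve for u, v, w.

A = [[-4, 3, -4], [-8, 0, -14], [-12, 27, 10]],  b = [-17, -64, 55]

(1, 1, 4)

Forward elimination on [A|b]:
R2 <- R2 - (2)*R1:  [   0   -6   -6  -30 ]
R3 <- R3 - (3)*R1:  [   0   18   22  106 ]
R3 <- R3 - (-3)*R2:  [  0   0   4  16 ]
Row echelon form:
[ -4   3  -4  |  -17 ]
[  0  -6  -6  |  -30 ]
[  0   0   4  |   16 ]
Back-substitution:
w = (16) / 4 = 4
v = (-30 - (-6)*(4)) / -6 = 1
u = (-17 - (3)*(1) - (-4)*(4)) / -4 = 1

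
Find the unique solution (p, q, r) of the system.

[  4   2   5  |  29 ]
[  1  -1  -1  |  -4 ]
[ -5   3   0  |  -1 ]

Forward elimination on [A|b]:
R2 <- R2 - (1/4)*R1:  [     0   -3/2   -9/4  -45/4 ]
R3 <- R3 - (-5/4)*R1:  [     0   11/2   25/4  141/4 ]
R3 <- R3 - (-11/3)*R2:  [  0   0  -2  -6 ]
Row echelon form:
[ 4     2     5  |     29 ]
[ 0  -3/2  -9/4  |  -45/4 ]
[ 0     0    -2  |     -6 ]
Back-substitution:
r = (-6) / -2 = 3
q = (-45/4 - (-9/4)*(3)) / (-3/2) = 3
p = (29 - (2)*(3) - (5)*(3)) / 4 = 2

(2, 3, 3)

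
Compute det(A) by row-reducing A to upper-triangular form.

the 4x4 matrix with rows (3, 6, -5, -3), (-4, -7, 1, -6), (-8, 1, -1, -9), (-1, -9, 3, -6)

Forward elimination:
R2 <- R2 - (-4/3)*R1:  [     0      1  -17/3    -10 ]
R3 <- R3 - (-8/3)*R1:  [     0     17  -43/3    -17 ]
R4 <- R4 - (-1/3)*R1:  [   0   -7  4/3   -7 ]
R3 <- R3 - (17)*R2:  [   0    0   82  153 ]
R4 <- R4 - (-7)*R2:  [      0       0  -115/3     -77 ]
R4 <- R4 - (-115/246)*R3:  [       0        0        0  -449/82 ]
Upper-triangular form:
[ 3  6     -5       -3 ]
[ 0  1  -17/3      -10 ]
[ 0  0     82      153 ]
[ 0  0      0  -449/82 ]
det(A) = (-1)^0 * (3) * (1) * (82) * (-449/82) = -1347  (0 row swaps -> sign +1)

det(A) = -1347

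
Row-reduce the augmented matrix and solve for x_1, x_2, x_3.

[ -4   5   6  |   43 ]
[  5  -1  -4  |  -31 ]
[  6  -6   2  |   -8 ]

Forward elimination on [A|b]:
R2 <- R2 - (-5/4)*R1:  [    0  21/4   7/2  91/4 ]
R3 <- R3 - (-3/2)*R1:  [     0    3/2     11  113/2 ]
R3 <- R3 - (2/7)*R2:  [  0   0  10  50 ]
Row echelon form:
[ -4     5    6  |    43 ]
[  0  21/4  7/2  |  91/4 ]
[  0     0   10  |    50 ]
Back-substitution:
x_3 = (50) / 10 = 5
x_2 = (91/4 - (7/2)*(5)) / (21/4) = 1
x_1 = (43 - (5)*(1) - (6)*(5)) / -4 = -2

(-2, 1, 5)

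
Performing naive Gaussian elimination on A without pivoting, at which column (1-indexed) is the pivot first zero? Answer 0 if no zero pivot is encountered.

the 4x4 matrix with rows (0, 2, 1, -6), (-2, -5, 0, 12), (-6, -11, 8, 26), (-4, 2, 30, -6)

Naive forward elimination:
Pivot entry (1,1) is zero but row 2 has -2 in column 1 -> naive elimination stops; a row interchange (e.g. R1 <-> R2) would be required here.

first zero-pivot column = 1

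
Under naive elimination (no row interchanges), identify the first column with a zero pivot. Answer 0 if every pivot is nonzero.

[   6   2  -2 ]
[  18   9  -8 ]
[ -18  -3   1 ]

Naive forward elimination:
R2 <- R2 - (3)*R1:  [  0   3  -2 ]
R3 <- R3 - (-3)*R1:  [  0   3  -5 ]
R3 <- R3 - (1)*R2:  [  0   0  -3 ]
All pivots nonzero; naive elimination completes without hitting a zero pivot.

first zero-pivot column = 0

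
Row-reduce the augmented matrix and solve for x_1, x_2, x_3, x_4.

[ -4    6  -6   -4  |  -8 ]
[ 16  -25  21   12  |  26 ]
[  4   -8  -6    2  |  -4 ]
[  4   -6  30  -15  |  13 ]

(-2, -1, 1, 1)

Forward elimination on [A|b]:
R2 <- R2 - (-4)*R1:  [  0  -1  -3  -4  -6 ]
R3 <- R3 - (-1)*R1:  [   0   -2  -12   -2  -12 ]
R4 <- R4 - (-1)*R1:  [   0    0   24  -19    5 ]
R3 <- R3 - (2)*R2:  [  0   0  -6   6   0 ]
R4 <- R4 - (-4)*R3:  [ 0  0  0  5  5 ]
Row echelon form:
[ -4   6  -6  -4  |  -8 ]
[  0  -1  -3  -4  |  -6 ]
[  0   0  -6   6  |   0 ]
[  0   0   0   5  |   5 ]
Back-substitution:
x_4 = (5) / 5 = 1
x_3 = (0 - (6)*(1)) / -6 = 1
x_2 = (-6 - (-3)*(1) - (-4)*(1)) / -1 = -1
x_1 = (-8 - (6)*(-1) - (-6)*(1) - (-4)*(1)) / -4 = -2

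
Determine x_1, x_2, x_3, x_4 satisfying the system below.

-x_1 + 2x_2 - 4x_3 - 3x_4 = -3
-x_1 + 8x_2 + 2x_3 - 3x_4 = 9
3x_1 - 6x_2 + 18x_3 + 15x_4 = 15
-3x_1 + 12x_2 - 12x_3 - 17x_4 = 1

(-5, -1, 3, -2)

Forward elimination on [A|b]:
R2 <- R2 - (1)*R1:  [  0   6   6   0  12 ]
R3 <- R3 - (-3)*R1:  [ 0  0  6  6  6 ]
R4 <- R4 - (3)*R1:  [  0   6   0  -8  10 ]
R4 <- R4 - (1)*R2:  [  0   0  -6  -8  -2 ]
R4 <- R4 - (-1)*R3:  [  0   0   0  -2   4 ]
Row echelon form:
[ -1  2  -4  -3  |  -3 ]
[  0  6   6   0  |  12 ]
[  0  0   6   6  |   6 ]
[  0  0   0  -2  |   4 ]
Back-substitution:
x_4 = (4) / -2 = -2
x_3 = (6 - (6)*(-2)) / 6 = 3
x_2 = (12 - (6)*(3)) / 6 = -1
x_1 = (-3 - (2)*(-1) - (-4)*(3) - (-3)*(-2)) / -1 = -5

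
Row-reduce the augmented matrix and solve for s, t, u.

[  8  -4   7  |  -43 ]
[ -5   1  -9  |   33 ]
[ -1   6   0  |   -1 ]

Forward elimination on [A|b]:
R2 <- R2 - (-5/8)*R1:  [     0   -3/2  -37/8   49/8 ]
R3 <- R3 - (-1/8)*R1:  [     0   11/2    7/8  -51/8 ]
R3 <- R3 - (-11/3)*R2:  [       0        0  -193/12   193/12 ]
Row echelon form:
[ 8    -4        7  |     -43 ]
[ 0  -3/2    -37/8  |    49/8 ]
[ 0     0  -193/12  |  193/12 ]
Back-substitution:
u = (193/12) / (-193/12) = -1
t = (49/8 - (-37/8)*(-1)) / (-3/2) = -1
s = (-43 - (-4)*(-1) - (7)*(-1)) / 8 = -5

(-5, -1, -1)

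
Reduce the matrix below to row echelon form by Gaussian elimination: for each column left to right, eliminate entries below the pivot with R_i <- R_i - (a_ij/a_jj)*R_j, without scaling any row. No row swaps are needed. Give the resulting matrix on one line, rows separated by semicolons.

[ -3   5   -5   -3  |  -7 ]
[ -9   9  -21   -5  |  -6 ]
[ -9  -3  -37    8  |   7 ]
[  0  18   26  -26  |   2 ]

REF = [-3 5 -5 -3 -7; 0 -6 -6 4 15; 0 0 -4 5 -17; 0 0 0 -4 13]

Forward elimination:
R2 <- R2 - (3)*R1:  [  0  -6  -6   4  15 ]
R3 <- R3 - (3)*R1:  [   0  -18  -22   17   28 ]
R3 <- R3 - (3)*R2:  [   0    0   -4    5  -17 ]
R4 <- R4 - (-3)*R2:  [   0    0    8  -14   47 ]
R4 <- R4 - (-2)*R3:  [  0   0   0  -4  13 ]
Row echelon form:
[ -3   5  -5  -3  |   -7 ]
[  0  -6  -6   4  |   15 ]
[  0   0  -4   5  |  -17 ]
[  0   0   0  -4  |   13 ]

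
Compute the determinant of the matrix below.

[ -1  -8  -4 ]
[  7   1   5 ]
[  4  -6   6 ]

Forward elimination:
R2 <- R2 - (-7)*R1:  [   0  -55  -23 ]
R3 <- R3 - (-4)*R1:  [   0  -38  -10 ]
R3 <- R3 - (38/55)*R2:  [      0       0  324/55 ]
Upper-triangular form:
[ -1   -8      -4 ]
[  0  -55     -23 ]
[  0    0  324/55 ]
det(A) = (-1)^0 * (-1) * (-55) * (324/55) = 324  (0 row swaps -> sign +1)

det(A) = 324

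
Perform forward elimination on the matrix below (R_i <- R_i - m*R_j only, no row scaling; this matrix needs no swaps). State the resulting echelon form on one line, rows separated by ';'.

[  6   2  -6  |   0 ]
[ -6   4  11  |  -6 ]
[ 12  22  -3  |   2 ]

REF = [6 2 -6 0; 0 6 5 -6; 0 0 -6 20]

Forward elimination:
R2 <- R2 - (-1)*R1:  [  0   6   5  -6 ]
R3 <- R3 - (2)*R1:  [  0  18   9   2 ]
R3 <- R3 - (3)*R2:  [  0   0  -6  20 ]
Row echelon form:
[ 6  2  -6  |   0 ]
[ 0  6   5  |  -6 ]
[ 0  0  -6  |  20 ]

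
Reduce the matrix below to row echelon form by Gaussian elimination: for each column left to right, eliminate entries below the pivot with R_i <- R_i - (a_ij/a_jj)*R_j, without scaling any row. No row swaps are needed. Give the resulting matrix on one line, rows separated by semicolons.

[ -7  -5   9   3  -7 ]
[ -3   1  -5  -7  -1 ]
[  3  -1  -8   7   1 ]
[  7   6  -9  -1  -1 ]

Forward elimination:
R2 <- R2 - (3/7)*R1:  [     0   22/7  -62/7  -58/7      2 ]
R3 <- R3 - (-3/7)*R1:  [     0  -22/7  -29/7   58/7     -2 ]
R4 <- R4 - (-1)*R1:  [  0   1   0   2  -8 ]
R3 <- R3 - (-1)*R2:  [   0    0  -13    0    0 ]
R4 <- R4 - (7/22)*R2:  [      0       0   31/11   51/11  -95/11 ]
R4 <- R4 - (-31/143)*R3:  [      0       0       0   51/11  -95/11 ]
Row echelon form:
[ -7    -5      9      3      -7 ]
[  0  22/7  -62/7  -58/7       2 ]
[  0     0    -13      0       0 ]
[  0     0      0  51/11  -95/11 ]

REF = [-7 -5 9 3 -7; 0 22/7 -62/7 -58/7 2; 0 0 -13 0 0; 0 0 0 51/11 -95/11]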